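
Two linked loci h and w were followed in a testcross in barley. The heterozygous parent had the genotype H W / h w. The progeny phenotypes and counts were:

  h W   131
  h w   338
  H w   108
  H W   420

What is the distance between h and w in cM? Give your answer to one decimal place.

24.0 cM

The recombinant classes are H w and h W: 108 + 131 = 239.
Recombination frequency = 239/997 = 0.2397 ≈ 24.0%, i.e. 24.0 cM.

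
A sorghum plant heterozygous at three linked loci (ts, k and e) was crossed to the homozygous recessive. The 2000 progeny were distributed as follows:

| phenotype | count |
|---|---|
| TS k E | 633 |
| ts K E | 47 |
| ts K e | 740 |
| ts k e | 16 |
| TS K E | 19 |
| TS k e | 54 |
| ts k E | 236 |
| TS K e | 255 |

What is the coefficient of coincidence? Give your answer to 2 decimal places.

0.98

The two most frequent reciprocal classes, ts K e and TS k E, are the parental types, so the F1 was ts K e / TS k E.
The two rarest classes, ts k e and TS K E, are the double crossovers. Comparing them with the parentals, only the k allele has switched, so k is the middle locus and the order is ts – k – e.
ts–k: (491 + 35)/2000 = 0.2630; k–e: (101 + 35)/2000 = 0.0680.
Expected DCO frequency = 0.2630 × 0.0680 ≈ 0.01788; observed = 35/2000 ≈ 0.01750.
Coefficient of coincidence = 0.01750/0.01788 ≈ 0.98.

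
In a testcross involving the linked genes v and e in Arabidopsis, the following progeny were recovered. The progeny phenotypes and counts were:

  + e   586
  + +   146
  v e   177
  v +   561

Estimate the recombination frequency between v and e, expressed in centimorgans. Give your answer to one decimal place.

22.0 centimorgans

The two most frequent classes, + e (586) and v + (561), are the parental types, so the F1 was + e / v +.
The recombinant classes are + + and v e: 146 + 177 = 323.
Recombination frequency = 323/1470 = 0.2197 ≈ 22.0%, i.e. 22.0 centimorgans.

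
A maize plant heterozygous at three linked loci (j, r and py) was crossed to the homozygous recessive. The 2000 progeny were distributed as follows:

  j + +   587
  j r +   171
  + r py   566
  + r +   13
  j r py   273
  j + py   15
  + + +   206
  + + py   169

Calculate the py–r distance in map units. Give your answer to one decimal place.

The two most frequent reciprocal classes, + r py and j + +, are the parental types, so the F1 was + r py / j + +.
The two rarest classes, + r + and j + py, are the double crossovers. Comparing them with the parentals, only the py allele has switched, so py is the middle locus and the order is j – py – r.
Crossovers in the py–r interval produce the single-crossover classes + + py and j r + (169 + 171 = 340) plus the double crossovers (28).
RF(py–r) = (340 + 28) / 2000 = 368/2000 = 0.1840 → 18.4 map units.

18.4 map units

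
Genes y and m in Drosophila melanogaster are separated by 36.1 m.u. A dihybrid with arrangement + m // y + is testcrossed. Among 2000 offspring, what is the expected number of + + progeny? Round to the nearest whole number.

361

A map distance of 36.1 m.u. corresponds to a recombination frequency of 0.361.
The F1 is + m / y +, so + + is a recombinant gamete class with expected frequency r/2 = 0.361/2 = 0.1805.
Expected number = 0.1805 × 2000 = 361.00 ≈ 361.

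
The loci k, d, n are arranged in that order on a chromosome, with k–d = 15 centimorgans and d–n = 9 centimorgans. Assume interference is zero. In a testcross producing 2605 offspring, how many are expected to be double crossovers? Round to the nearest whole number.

Map distances give recombination frequencies of 0.150 and 0.090 for the two intervals.
With no interference, expected double-crossover frequency = 0.150 × 0.090 = 0.01350.
Expected number = 0.01350 × 2605 = 35.17 ≈ 35.

35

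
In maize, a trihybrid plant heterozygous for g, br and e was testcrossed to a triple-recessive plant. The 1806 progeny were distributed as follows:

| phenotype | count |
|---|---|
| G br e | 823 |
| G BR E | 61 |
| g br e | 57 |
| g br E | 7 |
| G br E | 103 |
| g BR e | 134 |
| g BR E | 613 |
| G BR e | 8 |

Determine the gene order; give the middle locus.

The two most frequent reciprocal classes, g BR E and G br e, are the parental types, so the F1 was g BR E / G br e.
The two rarest classes, g br E and G BR e, are the double crossovers. Comparing them with the parentals, only the br allele has switched, so br is the middle locus and the order is g – br – e.

br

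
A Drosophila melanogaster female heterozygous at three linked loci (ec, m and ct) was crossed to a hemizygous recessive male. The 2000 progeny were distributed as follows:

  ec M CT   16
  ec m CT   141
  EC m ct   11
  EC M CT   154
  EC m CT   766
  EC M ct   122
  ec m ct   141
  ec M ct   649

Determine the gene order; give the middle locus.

ct

The two most frequent reciprocal classes, EC m CT and ec M ct, are the parental types, so the F1 was EC m CT / ec M ct.
The two rarest classes, EC m ct and ec M CT, are the double crossovers. Comparing them with the parentals, only the ct allele has switched, so ct is the middle locus and the order is m – ct – ec.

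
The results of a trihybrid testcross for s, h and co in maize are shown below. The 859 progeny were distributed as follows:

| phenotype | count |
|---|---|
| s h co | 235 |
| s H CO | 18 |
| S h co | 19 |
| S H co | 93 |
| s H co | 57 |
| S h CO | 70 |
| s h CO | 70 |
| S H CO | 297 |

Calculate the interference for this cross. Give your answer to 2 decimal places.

The two most frequent reciprocal classes, S H CO and s h co, are the parental types, so the F1 was S H CO / s h co.
The two rarest classes, s H CO and S h co, are the double crossovers. Comparing them with the parentals, only the s allele has switched, so s is the middle locus and the order is co – s – h.
co–s: (163 + 37)/859 = 0.2328; s–h: (127 + 37)/859 = 0.1909.
Expected DCO frequency = 0.2328 × 0.1909 ≈ 0.04444; observed = 37/859 ≈ 0.04307.
Coefficient of coincidence = 0.04307/0.04444 ≈ 0.97; interference = 1 − 0.97 = 0.03.

0.03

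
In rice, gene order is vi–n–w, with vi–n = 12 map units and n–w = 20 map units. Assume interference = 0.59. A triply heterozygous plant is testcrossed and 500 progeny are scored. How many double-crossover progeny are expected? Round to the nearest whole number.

5

Map distances give recombination frequencies of 0.120 and 0.200 for the two intervals.
With interference 0.59 (so coincidence = 0.41), expected double-crossover frequency = 0.120 × 0.200 × 0.41 = 0.00984.
Expected number = 0.00984 × 500 = 4.92 ≈ 5.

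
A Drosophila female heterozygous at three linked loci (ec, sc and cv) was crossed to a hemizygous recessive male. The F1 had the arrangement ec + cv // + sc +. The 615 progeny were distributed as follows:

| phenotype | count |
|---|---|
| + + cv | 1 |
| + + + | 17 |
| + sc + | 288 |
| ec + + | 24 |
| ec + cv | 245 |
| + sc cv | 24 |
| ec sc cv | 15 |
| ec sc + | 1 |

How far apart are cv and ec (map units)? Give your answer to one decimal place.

8.1 map units

The two rarest classes, + + cv and ec sc +, are the double crossovers. Comparing them with the parentals, only the ec allele has switched, so ec is the middle locus and the order is sc – ec – cv.
Crossovers in the ec–cv interval produce the single-crossover classes ec + + and + sc cv (24 + 24 = 48) plus the double crossovers (2).
RF(ec–cv) = (48 + 2) / 615 = 50/615 = 0.0813 → 8.1 map units.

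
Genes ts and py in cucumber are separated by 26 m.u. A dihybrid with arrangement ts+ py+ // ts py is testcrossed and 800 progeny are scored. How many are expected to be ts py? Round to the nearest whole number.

296

A map distance of 26 m.u. corresponds to a recombination frequency of 0.260.
The F1 is ts+ py+ / ts py, so ts py is a parental gamete class with expected frequency (1 − r)/2 = 0.740/2 = 0.3700.
Expected number = 0.3700 × 800 = 296.00 ≈ 296.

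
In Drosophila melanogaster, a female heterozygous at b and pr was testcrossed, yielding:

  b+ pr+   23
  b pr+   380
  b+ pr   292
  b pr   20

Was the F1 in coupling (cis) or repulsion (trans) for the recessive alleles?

The two most frequent classes are b+ pr (292) and b pr+ (380); these are the parental (non-recombinant) types.
So the F1 carried b+ pr on one chromosome and b pr+ on the other — the recessive alleles are on opposite chromosomes (trans / repulsion).

trans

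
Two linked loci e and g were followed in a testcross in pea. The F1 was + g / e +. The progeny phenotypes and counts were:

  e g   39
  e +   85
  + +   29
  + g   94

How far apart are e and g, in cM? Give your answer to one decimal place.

27.5 cM

The recombinant classes are + + and e g: 29 + 39 = 68.
Recombination frequency = 68/247 = 0.2753 ≈ 27.5%, i.e. 27.5 cM.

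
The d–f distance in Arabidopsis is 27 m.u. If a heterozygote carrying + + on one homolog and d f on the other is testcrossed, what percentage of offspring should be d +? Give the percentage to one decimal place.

13.5%

A map distance of 27 m.u. corresponds to a recombination frequency of 0.270.
The F1 is + + / d f, so d + is a recombinant gamete class with expected frequency r/2 = 0.270/2 = 0.1350.
That is 0.1350 = 13.5% of the progeny.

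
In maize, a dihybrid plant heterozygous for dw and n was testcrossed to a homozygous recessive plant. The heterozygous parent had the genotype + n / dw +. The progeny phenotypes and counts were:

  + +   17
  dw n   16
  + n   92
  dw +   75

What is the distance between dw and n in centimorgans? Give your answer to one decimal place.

The recombinant classes are + + and dw n: 17 + 16 = 33.
Recombination frequency = 33/200 = 0.1650 ≈ 16.5%, i.e. 16.5 centimorgans.

16.5 centimorgans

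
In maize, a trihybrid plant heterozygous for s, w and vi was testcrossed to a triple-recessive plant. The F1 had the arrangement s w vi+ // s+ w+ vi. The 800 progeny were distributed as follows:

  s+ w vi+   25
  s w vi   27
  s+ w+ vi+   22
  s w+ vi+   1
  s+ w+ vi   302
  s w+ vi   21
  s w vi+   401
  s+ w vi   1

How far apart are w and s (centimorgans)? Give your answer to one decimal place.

6.0 centimorgans

The two rarest classes, s w+ vi+ and s+ w vi, are the double crossovers. Comparing them with the parentals, only the w allele has switched, so w is the middle locus and the order is s – w – vi.
Crossovers in the s–w interval produce the single-crossover classes s+ w vi+ and s w+ vi (25 + 21 = 46) plus the double crossovers (2).
RF(s–w) = (46 + 2) / 800 = 48/800 = 0.0600 → 6.0 centimorgans.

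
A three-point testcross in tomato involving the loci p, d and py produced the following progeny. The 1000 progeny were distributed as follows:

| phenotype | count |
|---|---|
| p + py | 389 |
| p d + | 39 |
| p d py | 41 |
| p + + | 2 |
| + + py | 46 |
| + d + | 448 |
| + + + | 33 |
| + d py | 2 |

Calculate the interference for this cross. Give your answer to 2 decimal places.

0.42

The two most frequent reciprocal classes, + d + and p + py, are the parental types, so the F1 was + d + / p + py.
The two rarest classes, + d py and p + +, are the double crossovers. Comparing them with the parentals, only the py allele has switched, so py is the middle locus and the order is d – py – p.
d–py: (74 + 4)/1000 = 0.0780; py–p: (85 + 4)/1000 = 0.0890.
Expected DCO frequency = 0.0780 × 0.0890 ≈ 0.00694; observed = 4/1000 ≈ 0.00400.
Coefficient of coincidence = 0.00400/0.00694 ≈ 0.58; interference = 1 − 0.58 = 0.42.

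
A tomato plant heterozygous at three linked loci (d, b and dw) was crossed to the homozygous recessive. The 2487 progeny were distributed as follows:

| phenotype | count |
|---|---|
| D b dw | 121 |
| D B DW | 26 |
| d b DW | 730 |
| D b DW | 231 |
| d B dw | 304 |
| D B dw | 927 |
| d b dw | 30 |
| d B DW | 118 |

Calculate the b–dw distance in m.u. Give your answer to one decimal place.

11.9 m.u.

The two most frequent reciprocal classes, d b DW and D B dw, are the parental types, so the F1 was d b DW / D B dw.
The two rarest classes, d b dw and D B DW, are the double crossovers. Comparing them with the parentals, only the dw allele has switched, so dw is the middle locus and the order is b – dw – d.
Crossovers in the b–dw interval produce the single-crossover classes d B DW and D b dw (118 + 121 = 239) plus the double crossovers (56).
RF(b–dw) = (239 + 56) / 2487 = 295/2487 = 0.1186 → 11.9 m.u.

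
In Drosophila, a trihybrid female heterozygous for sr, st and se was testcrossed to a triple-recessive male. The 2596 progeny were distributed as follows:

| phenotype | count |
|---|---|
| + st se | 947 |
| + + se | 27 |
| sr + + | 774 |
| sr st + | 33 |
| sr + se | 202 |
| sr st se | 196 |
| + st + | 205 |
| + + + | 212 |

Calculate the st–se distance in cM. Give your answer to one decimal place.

The two most frequent reciprocal classes, + st se and sr + +, are the parental types, so the F1 was + st se / sr + +.
The two rarest classes, + + se and sr st +, are the double crossovers. Comparing them with the parentals, only the st allele has switched, so st is the middle locus and the order is se – st – sr.
Crossovers in the se–st interval produce the single-crossover classes + st + and sr + se (205 + 202 = 407) plus the double crossovers (60).
RF(se–st) = (407 + 60) / 2596 = 467/2596 = 0.1799 → 18.0 cM.

18.0 cM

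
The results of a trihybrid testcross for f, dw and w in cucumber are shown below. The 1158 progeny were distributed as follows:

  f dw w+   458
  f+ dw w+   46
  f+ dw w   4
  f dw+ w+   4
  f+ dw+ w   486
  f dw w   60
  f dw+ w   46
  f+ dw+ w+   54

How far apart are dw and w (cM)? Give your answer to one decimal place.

10.5 cM

The two most frequent reciprocal classes, f dw w+ and f+ dw+ w, are the parental types, so the F1 was f dw w+ / f+ dw+ w.
The two rarest classes, f dw+ w+ and f+ dw w, are the double crossovers. Comparing them with the parentals, only the dw allele has switched, so dw is the middle locus and the order is f – dw – w.
Crossovers in the dw–w interval produce the single-crossover classes f dw w and f+ dw+ w+ (60 + 54 = 114) plus the double crossovers (8).
RF(dw–w) = (114 + 8) / 1158 = 122/1158 = 0.1054 → 10.5 cM.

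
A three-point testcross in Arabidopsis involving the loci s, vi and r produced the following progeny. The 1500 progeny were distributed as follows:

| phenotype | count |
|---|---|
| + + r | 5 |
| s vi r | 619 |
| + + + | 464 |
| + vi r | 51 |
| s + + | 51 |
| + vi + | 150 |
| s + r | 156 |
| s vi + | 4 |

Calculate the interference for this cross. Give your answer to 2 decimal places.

The two most frequent reciprocal classes, s vi r and + + +, are the parental types, so the F1 was s vi r / + + +.
The two rarest classes, s vi + and + + r, are the double crossovers. Comparing them with the parentals, only the r allele has switched, so r is the middle locus and the order is s – r – vi.
s–r: (102 + 9)/1500 = 0.0740; r–vi: (306 + 9)/1500 = 0.2100.
Expected DCO frequency = 0.0740 × 0.2100 ≈ 0.01554; observed = 9/1500 ≈ 0.00600.
Coefficient of coincidence = 0.00600/0.01554 ≈ 0.39; interference = 1 − 0.39 = 0.61.

0.61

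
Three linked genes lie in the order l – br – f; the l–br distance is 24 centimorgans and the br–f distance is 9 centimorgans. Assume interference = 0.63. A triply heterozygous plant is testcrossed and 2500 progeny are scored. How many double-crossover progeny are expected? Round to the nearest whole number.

20

Map distances give recombination frequencies of 0.240 and 0.090 for the two intervals.
With interference 0.63 (so coincidence = 0.37), expected double-crossover frequency = 0.240 × 0.090 × 0.37 = 0.00799.
Expected number = 0.00799 × 2500 = 19.98 ≈ 20.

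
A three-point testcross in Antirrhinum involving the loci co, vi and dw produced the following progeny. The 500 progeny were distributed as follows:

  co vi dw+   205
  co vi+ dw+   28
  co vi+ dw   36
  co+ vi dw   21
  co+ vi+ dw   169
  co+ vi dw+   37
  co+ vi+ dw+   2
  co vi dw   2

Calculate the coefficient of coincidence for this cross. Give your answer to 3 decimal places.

0.490

The two most frequent reciprocal classes, co+ vi+ dw and co vi dw+, are the parental types, so the F1 was co+ vi+ dw / co vi dw+.
The two rarest classes, co+ vi+ dw+ and co vi dw, are the double crossovers. Comparing them with the parentals, only the dw allele has switched, so dw is the middle locus and the order is co – dw – vi.
co–dw: (73 + 4)/500 = 0.1540; dw–vi: (49 + 4)/500 = 0.1060.
Expected DCO frequency = 0.1540 × 0.1060 ≈ 0.01632; observed = 4/500 ≈ 0.00800.
Coefficient of coincidence = 0.00800/0.01632 ≈ 0.490.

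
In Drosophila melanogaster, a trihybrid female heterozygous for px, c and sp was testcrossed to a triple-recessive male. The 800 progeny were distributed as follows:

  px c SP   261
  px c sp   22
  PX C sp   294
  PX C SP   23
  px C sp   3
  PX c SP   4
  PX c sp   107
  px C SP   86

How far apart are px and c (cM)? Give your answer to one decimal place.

The two most frequent reciprocal classes, px c SP and PX C sp, are the parental types, so the F1 was px c SP / PX C sp.
The two rarest classes, PX c SP and px C sp, are the double crossovers. Comparing them with the parentals, only the px allele has switched, so px is the middle locus and the order is sp – px – c.
Crossovers in the px–c interval produce the single-crossover classes px C SP and PX c sp (86 + 107 = 193) plus the double crossovers (7).
RF(px–c) = (193 + 7) / 800 = 200/800 = 0.2500 → 25.0 cM.

25.0 cM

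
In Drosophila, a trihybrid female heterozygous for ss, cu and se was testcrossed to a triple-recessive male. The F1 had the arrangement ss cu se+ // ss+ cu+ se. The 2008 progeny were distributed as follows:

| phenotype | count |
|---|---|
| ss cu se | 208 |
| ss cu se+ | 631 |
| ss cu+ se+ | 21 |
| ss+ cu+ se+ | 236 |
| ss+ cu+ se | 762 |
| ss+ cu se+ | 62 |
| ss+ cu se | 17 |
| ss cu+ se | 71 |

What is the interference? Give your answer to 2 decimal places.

The two rarest classes, ss cu+ se+ and ss+ cu se, are the double crossovers. Comparing them with the parentals, only the cu allele has switched, so cu is the middle locus and the order is ss – cu – se.
ss–cu: (133 + 38)/2008 = 0.0852; cu–se: (444 + 38)/2008 = 0.2400.
Expected DCO frequency = 0.0852 × 0.2400 ≈ 0.02045; observed = 38/2008 ≈ 0.01892.
Coefficient of coincidence = 0.01892/0.02045 ≈ 0.93; interference = 1 − 0.93 = 0.07.

0.07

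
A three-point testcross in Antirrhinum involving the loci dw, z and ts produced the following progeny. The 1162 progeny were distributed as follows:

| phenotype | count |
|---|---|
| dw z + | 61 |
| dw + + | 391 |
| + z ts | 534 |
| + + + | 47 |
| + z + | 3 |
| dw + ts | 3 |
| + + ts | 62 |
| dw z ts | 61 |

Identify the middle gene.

ts

The two most frequent reciprocal classes, dw + + and + z ts, are the parental types, so the F1 was dw + + / + z ts.
The two rarest classes, dw + ts and + z +, are the double crossovers. Comparing them with the parentals, only the ts allele has switched, so ts is the middle locus and the order is z – ts – dw.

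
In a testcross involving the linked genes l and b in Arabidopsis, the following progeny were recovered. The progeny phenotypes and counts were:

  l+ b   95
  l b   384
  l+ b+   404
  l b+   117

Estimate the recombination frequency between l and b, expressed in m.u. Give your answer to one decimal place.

The two most frequent classes, l+ b+ (404) and l b (384), are the parental types, so the F1 was l+ b+ / l b.
The recombinant classes are l+ b and l b+: 95 + 117 = 212.
Recombination frequency = 212/1000 = 0.2120 ≈ 21.2%, i.e. 21.2 m.u.

21.2 m.u.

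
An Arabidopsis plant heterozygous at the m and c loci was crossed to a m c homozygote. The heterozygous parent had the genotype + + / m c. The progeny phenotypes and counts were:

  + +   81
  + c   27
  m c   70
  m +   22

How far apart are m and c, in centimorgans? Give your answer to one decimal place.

The recombinant classes are + c and m +: 27 + 22 = 49.
Recombination frequency = 49/200 = 0.2450 ≈ 24.5%, i.e. 24.5 centimorgans.

24.5 centimorgans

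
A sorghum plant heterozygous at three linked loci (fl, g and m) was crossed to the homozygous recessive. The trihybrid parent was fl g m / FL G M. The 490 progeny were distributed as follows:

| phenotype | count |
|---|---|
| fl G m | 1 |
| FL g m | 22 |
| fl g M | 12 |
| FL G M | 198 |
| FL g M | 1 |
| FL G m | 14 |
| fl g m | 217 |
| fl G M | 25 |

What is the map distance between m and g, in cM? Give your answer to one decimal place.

The two rarest classes, fl G m and FL g M, are the double crossovers. Comparing them with the parentals, only the g allele has switched, so g is the middle locus and the order is m – g – fl.
Crossovers in the m–g interval produce the single-crossover classes fl g M and FL G m (12 + 14 = 26) plus the double crossovers (2).
RF(m–g) = (26 + 2) / 490 = 28/490 = 0.0571 → 5.7 cM.

5.7 cM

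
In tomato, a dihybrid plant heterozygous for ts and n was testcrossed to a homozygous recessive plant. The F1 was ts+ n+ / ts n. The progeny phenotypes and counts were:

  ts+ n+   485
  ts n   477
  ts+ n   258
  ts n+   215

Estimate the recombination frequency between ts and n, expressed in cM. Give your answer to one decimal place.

The recombinant classes are ts+ n and ts n+: 258 + 215 = 473.
Recombination frequency = 473/1435 = 0.3296 ≈ 33.0%, i.e. 33.0 cM.

33.0 cM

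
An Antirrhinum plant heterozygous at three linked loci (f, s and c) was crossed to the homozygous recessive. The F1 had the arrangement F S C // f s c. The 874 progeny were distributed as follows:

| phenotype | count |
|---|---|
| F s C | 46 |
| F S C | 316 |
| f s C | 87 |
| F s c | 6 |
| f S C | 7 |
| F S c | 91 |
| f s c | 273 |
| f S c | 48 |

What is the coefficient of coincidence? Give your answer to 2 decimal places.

0.56

The two rarest classes, f S C and F s c, are the double crossovers. Comparing them with the parentals, only the f allele has switched, so f is the middle locus and the order is s – f – c.
s–f: (94 + 13)/874 = 0.1224; f–c: (178 + 13)/874 = 0.2185.
Expected DCO frequency = 0.1224 × 0.2185 ≈ 0.02674; observed = 13/874 ≈ 0.01487.
Coefficient of coincidence = 0.01487/0.02674 ≈ 0.56.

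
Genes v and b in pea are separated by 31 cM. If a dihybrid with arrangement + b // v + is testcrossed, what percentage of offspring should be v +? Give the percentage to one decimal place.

A map distance of 31 cM corresponds to a recombination frequency of 0.310.
The F1 is + b / v +, so v + is a parental gamete class with expected frequency (1 − r)/2 = 0.690/2 = 0.3450.
That is 0.3450 = 34.5% of the progeny.

34.5%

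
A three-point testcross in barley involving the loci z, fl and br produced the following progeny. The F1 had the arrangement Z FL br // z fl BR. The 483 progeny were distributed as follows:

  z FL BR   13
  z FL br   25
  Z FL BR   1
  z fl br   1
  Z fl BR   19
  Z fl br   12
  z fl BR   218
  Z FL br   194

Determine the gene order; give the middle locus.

The two rarest classes, Z FL BR and z fl br, are the double crossovers. Comparing them with the parentals, only the br allele has switched, so br is the middle locus and the order is z – br – fl.

br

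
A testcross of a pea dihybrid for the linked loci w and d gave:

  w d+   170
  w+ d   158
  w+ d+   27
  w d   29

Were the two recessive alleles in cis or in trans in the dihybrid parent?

trans

The two most frequent classes are w+ d (158) and w d+ (170); these are the parental (non-recombinant) types.
So the F1 carried w+ d on one chromosome and w d+ on the other — the recessive alleles are on opposite chromosomes (trans / repulsion).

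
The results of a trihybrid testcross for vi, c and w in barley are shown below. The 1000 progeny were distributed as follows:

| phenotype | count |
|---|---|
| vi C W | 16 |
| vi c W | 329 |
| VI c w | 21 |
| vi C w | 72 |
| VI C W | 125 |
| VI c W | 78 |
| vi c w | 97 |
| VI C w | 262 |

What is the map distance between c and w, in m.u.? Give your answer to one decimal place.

25.9 m.u.

The two most frequent reciprocal classes, VI C w and vi c W, are the parental types, so the F1 was VI C w / vi c W.
The two rarest classes, VI c w and vi C W, are the double crossovers. Comparing them with the parentals, only the c allele has switched, so c is the middle locus and the order is w – c – vi.
Crossovers in the w–c interval produce the single-crossover classes VI C W and vi c w (125 + 97 = 222) plus the double crossovers (37).
RF(w–c) = (222 + 37) / 1000 = 259/1000 = 0.2590 → 25.9 m.u.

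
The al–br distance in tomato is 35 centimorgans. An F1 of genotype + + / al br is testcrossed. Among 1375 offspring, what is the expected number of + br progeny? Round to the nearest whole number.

A map distance of 35 centimorgans corresponds to a recombination frequency of 0.350.
The F1 is + + / al br, so + br is a recombinant gamete class with expected frequency r/2 = 0.350/2 = 0.1750.
Expected number = 0.1750 × 1375 = 240.62 ≈ 241.

241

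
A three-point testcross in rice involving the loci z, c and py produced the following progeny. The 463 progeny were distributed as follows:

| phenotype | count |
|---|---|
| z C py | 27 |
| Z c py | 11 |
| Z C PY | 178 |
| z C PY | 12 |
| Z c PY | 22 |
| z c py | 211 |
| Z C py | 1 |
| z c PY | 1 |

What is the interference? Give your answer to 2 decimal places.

The two most frequent reciprocal classes, Z C PY and z c py, are the parental types, so the F1 was Z C PY / z c py.
The two rarest classes, Z C py and z c PY, are the double crossovers. Comparing them with the parentals, only the py allele has switched, so py is the middle locus and the order is c – py – z.
c–py: (49 + 2)/463 = 0.1102; py–z: (23 + 2)/463 = 0.0540.
Expected DCO frequency = 0.1102 × 0.0540 ≈ 0.00595; observed = 2/463 ≈ 0.00432.
Coefficient of coincidence = 0.00432/0.00595 ≈ 0.73; interference = 1 − 0.73 = 0.27.

0.27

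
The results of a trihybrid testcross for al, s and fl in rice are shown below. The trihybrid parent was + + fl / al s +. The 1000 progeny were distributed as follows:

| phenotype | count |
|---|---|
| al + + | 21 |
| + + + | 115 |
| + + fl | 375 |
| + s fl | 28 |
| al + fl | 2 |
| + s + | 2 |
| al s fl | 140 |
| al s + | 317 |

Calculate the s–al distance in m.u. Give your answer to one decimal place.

The two rarest classes, al + fl and + s +, are the double crossovers. Comparing them with the parentals, only the al allele has switched, so al is the middle locus and the order is fl – al – s.
Crossovers in the al–s interval produce the single-crossover classes + s fl and al + + (28 + 21 = 49) plus the double crossovers (4).
RF(al–s) = (49 + 4) / 1000 = 53/1000 = 0.0530 → 5.3 m.u.

5.3 m.u.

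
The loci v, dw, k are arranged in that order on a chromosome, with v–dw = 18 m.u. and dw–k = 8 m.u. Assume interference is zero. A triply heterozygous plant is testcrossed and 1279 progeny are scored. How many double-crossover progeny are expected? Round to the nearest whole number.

Map distances give recombination frequencies of 0.180 and 0.080 for the two intervals.
With no interference, expected double-crossover frequency = 0.180 × 0.080 = 0.01440.
Expected number = 0.01440 × 1279 = 18.42 ≈ 18.

18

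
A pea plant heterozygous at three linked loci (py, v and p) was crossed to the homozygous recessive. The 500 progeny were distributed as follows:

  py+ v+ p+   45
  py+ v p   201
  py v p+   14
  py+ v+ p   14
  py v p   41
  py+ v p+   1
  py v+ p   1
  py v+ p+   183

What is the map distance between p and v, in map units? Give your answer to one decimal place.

6.0 map units

The two most frequent reciprocal classes, py+ v p and py v+ p+, are the parental types, so the F1 was py+ v p / py v+ p+.
The two rarest classes, py+ v p+ and py v+ p, are the double crossovers. Comparing them with the parentals, only the p allele has switched, so p is the middle locus and the order is v – p – py.
Crossovers in the v–p interval produce the single-crossover classes py+ v+ p and py v p+ (14 + 14 = 28) plus the double crossovers (2).
RF(v–p) = (28 + 2) / 500 = 30/500 = 0.0600 → 6.0 map units.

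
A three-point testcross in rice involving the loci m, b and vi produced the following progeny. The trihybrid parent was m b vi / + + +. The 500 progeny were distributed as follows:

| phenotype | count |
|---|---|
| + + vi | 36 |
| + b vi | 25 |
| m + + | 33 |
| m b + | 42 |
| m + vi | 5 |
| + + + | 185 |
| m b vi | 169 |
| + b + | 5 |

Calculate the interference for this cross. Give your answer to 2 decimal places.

The two rarest classes, m + vi and + b +, are the double crossovers. Comparing them with the parentals, only the b allele has switched, so b is the middle locus and the order is m – b – vi.
m–b: (58 + 10)/500 = 0.1360; b–vi: (78 + 10)/500 = 0.1760.
Expected DCO frequency = 0.1360 × 0.1760 ≈ 0.02394; observed = 10/500 ≈ 0.02000.
Coefficient of coincidence = 0.02000/0.02394 ≈ 0.84; interference = 1 − 0.84 = 0.16.

0.16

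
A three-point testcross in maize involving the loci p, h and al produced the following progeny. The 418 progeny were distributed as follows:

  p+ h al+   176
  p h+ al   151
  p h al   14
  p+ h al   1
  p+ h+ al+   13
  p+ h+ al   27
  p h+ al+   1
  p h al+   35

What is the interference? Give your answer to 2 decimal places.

The two most frequent reciprocal classes, p h+ al and p+ h al+, are the parental types, so the F1 was p h+ al / p+ h al+.
The two rarest classes, p h+ al+ and p+ h al, are the double crossovers. Comparing them with the parentals, only the al allele has switched, so al is the middle locus and the order is h – al – p.
h–al: (27 + 2)/418 = 0.0694; al–p: (62 + 2)/418 = 0.1531.
Expected DCO frequency = 0.0694 × 0.1531 ≈ 0.01063; observed = 2/418 ≈ 0.00478.
Coefficient of coincidence = 0.00478/0.01063 ≈ 0.45; interference = 1 − 0.45 = 0.55.

0.55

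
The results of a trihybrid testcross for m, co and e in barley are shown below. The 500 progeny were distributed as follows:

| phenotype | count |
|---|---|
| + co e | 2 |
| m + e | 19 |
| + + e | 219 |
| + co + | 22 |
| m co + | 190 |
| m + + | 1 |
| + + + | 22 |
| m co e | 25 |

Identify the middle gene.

co

The two most frequent reciprocal classes, m co + and + + e, are the parental types, so the F1 was m co + / + + e.
The two rarest classes, m + + and + co e, are the double crossovers. Comparing them with the parentals, only the co allele has switched, so co is the middle locus and the order is e – co – m.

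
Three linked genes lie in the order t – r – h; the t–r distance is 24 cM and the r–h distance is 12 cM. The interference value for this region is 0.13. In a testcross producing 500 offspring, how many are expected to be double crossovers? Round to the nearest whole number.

13

Map distances give recombination frequencies of 0.240 and 0.120 for the two intervals.
With interference 0.13 (so coincidence = 0.87), expected double-crossover frequency = 0.240 × 0.120 × 0.87 = 0.02506.
Expected number = 0.02506 × 500 = 12.53 ≈ 13.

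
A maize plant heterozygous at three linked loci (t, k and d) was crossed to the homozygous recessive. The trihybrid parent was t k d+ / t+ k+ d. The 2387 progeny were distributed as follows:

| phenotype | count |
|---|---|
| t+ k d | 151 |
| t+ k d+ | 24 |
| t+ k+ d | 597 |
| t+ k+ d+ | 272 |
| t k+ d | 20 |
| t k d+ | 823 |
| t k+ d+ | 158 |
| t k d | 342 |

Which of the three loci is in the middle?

The two rarest classes, t+ k d+ and t k+ d, are the double crossovers. Comparing them with the parentals, only the t allele has switched, so t is the middle locus and the order is d – t – k.

t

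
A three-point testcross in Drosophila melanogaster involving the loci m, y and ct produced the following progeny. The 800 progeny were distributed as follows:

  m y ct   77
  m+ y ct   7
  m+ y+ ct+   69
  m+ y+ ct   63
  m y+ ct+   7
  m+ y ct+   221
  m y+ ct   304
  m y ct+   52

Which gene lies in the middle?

The two most frequent reciprocal classes, m+ y ct+ and m y+ ct, are the parental types, so the F1 was m+ y ct+ / m y+ ct.
The two rarest classes, m+ y ct and m y+ ct+, are the double crossovers. Comparing them with the parentals, only the ct allele has switched, so ct is the middle locus and the order is y – ct – m.

ct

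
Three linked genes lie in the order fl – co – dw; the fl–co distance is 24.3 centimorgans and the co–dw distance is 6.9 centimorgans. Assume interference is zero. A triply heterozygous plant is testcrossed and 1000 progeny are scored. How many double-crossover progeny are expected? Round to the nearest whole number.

Map distances give recombination frequencies of 0.243 and 0.069 for the two intervals.
With no interference, expected double-crossover frequency = 0.243 × 0.069 = 0.01677.
Expected number = 0.01677 × 1000 = 16.77 ≈ 17.

17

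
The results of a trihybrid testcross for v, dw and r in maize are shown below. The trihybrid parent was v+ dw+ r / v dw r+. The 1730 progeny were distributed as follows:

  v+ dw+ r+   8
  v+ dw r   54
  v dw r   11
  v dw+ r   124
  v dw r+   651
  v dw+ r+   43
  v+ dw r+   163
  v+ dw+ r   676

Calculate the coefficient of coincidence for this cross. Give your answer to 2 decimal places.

0.93

The two rarest classes, v+ dw+ r+ and v dw r, are the double crossovers. Comparing them with the parentals, only the r allele has switched, so r is the middle locus and the order is dw – r – v.
dw–r: (97 + 19)/1730 = 0.0671; r–v: (287 + 19)/1730 = 0.1769.
Expected DCO frequency = 0.0671 × 0.1769 ≈ 0.01187; observed = 19/1730 ≈ 0.01098.
Coefficient of coincidence = 0.01098/0.01187 ≈ 0.93.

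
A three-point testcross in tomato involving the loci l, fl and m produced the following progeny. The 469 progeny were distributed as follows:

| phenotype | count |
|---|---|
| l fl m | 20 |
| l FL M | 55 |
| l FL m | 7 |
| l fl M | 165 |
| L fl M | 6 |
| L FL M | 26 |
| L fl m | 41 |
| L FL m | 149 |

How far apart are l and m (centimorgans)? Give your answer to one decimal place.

12.6 centimorgans

The two most frequent reciprocal classes, L FL m and l fl M, are the parental types, so the F1 was L FL m / l fl M.
The two rarest classes, l FL m and L fl M, are the double crossovers. Comparing them with the parentals, only the l allele has switched, so l is the middle locus and the order is fl – l – m.
Crossovers in the l–m interval produce the single-crossover classes L FL M and l fl m (26 + 20 = 46) plus the double crossovers (13).
RF(l–m) = (46 + 13) / 469 = 59/469 = 0.1258 → 12.6 centimorgans.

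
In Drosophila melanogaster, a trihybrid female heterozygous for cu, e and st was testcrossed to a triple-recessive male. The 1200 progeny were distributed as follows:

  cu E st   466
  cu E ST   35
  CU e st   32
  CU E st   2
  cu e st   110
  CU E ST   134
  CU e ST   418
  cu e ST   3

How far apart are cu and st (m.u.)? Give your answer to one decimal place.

The two most frequent reciprocal classes, CU e ST and cu E st, are the parental types, so the F1 was CU e ST / cu E st.
The two rarest classes, cu e ST and CU E st, are the double crossovers. Comparing them with the parentals, only the cu allele has switched, so cu is the middle locus and the order is e – cu – st.
Crossovers in the cu–st interval produce the single-crossover classes CU e st and cu E ST (32 + 35 = 67) plus the double crossovers (5).
RF(cu–st) = (67 + 5) / 1200 = 72/1200 = 0.0600 → 6.0 m.u.

6.0 m.u.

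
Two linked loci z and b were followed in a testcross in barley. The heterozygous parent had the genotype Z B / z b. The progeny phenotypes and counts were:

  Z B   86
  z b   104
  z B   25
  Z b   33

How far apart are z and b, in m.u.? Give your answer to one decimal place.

23.4 m.u.

The recombinant classes are Z b and z B: 33 + 25 = 58.
Recombination frequency = 58/248 = 0.2339 ≈ 23.4%, i.e. 23.4 m.u.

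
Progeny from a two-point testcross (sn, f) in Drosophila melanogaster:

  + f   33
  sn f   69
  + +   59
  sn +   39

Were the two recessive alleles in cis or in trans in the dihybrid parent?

The two most frequent classes are + + (59) and sn f (69); these are the parental (non-recombinant) types.
So the F1 carried + + on one chromosome and sn f on the other — the recessive alleles are on the same chromosome (cis / coupling).

cis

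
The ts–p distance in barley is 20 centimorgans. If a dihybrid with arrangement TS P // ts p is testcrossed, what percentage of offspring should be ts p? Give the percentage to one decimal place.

A map distance of 20 centimorgans corresponds to a recombination frequency of 0.200.
The F1 is TS P / ts p, so ts p is a parental gamete class with expected frequency (1 − r)/2 = 0.800/2 = 0.4000.
That is 0.4000 = 40.0% of the progeny.

40.0%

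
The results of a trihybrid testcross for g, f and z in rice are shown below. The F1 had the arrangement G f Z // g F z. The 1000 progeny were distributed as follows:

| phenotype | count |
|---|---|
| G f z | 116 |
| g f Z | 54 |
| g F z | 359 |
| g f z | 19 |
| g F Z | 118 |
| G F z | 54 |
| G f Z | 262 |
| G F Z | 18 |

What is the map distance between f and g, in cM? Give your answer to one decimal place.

14.5 cM

The two rarest classes, G F Z and g f z, are the double crossovers. Comparing them with the parentals, only the f allele has switched, so f is the middle locus and the order is z – f – g.
Crossovers in the f–g interval produce the single-crossover classes g f Z and G F z (54 + 54 = 108) plus the double crossovers (37).
RF(f–g) = (108 + 37) / 1000 = 145/1000 = 0.1450 → 14.5 cM.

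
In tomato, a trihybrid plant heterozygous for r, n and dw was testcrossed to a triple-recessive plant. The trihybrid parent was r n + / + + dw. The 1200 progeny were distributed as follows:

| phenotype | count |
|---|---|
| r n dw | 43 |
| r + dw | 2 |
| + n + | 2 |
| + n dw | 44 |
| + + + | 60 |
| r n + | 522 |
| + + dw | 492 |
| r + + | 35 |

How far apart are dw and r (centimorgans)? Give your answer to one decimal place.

8.9 centimorgans

The two rarest classes, + n + and r + dw, are the double crossovers. Comparing them with the parentals, only the r allele has switched, so r is the middle locus and the order is n – r – dw.
Crossovers in the r–dw interval produce the single-crossover classes r n dw and + + + (43 + 60 = 103) plus the double crossovers (4).
RF(r–dw) = (103 + 4) / 1200 = 107/1200 = 0.0892 → 8.9 centimorgans.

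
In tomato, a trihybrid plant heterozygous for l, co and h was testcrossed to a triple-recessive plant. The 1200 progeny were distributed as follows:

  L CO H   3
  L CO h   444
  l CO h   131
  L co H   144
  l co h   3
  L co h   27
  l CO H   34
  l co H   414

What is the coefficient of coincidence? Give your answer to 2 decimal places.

0.38

The two most frequent reciprocal classes, L CO h and l co H, are the parental types, so the F1 was L CO h / l co H.
The two rarest classes, L CO H and l co h, are the double crossovers. Comparing them with the parentals, only the h allele has switched, so h is the middle locus and the order is l – h – co.
l–h: (275 + 6)/1200 = 0.2342; h–co: (61 + 6)/1200 = 0.0558.
Expected DCO frequency = 0.2342 × 0.0558 ≈ 0.01307; observed = 6/1200 ≈ 0.00500.
Coefficient of coincidence = 0.00500/0.01307 ≈ 0.38.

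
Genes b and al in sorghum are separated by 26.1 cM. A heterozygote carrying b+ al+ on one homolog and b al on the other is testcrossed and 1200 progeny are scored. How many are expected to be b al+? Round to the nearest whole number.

A map distance of 26.1 cM corresponds to a recombination frequency of 0.261.
The F1 is b+ al+ / b al, so b al+ is a recombinant gamete class with expected frequency r/2 = 0.261/2 = 0.1305.
Expected number = 0.1305 × 1200 = 156.60 ≈ 157.

157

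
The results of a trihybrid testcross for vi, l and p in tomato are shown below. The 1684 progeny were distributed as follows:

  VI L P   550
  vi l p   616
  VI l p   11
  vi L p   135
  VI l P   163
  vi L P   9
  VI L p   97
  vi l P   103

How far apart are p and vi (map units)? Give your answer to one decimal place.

13.1 map units

The two most frequent reciprocal classes, VI L P and vi l p, are the parental types, so the F1 was VI L P / vi l p.
The two rarest classes, vi L P and VI l p, are the double crossovers. Comparing them with the parentals, only the vi allele has switched, so vi is the middle locus and the order is l – vi – p.
Crossovers in the vi–p interval produce the single-crossover classes VI L p and vi l P (97 + 103 = 200) plus the double crossovers (20).
RF(vi–p) = (200 + 20) / 1684 = 220/1684 = 0.1306 → 13.1 map units.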